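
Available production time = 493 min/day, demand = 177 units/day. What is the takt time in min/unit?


Formula: Takt Time = Available Production Time / Customer Demand
Takt = 493 min/day / 177 units/day
Takt = 2.79 min/unit

2.79 min/unit


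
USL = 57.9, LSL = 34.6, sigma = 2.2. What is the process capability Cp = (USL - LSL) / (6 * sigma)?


Cp = (57.9 - 34.6) / (6 * 2.2)

1.77


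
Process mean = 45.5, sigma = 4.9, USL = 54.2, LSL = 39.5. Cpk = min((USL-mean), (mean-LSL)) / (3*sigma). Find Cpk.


Cpu = (54.2 - 45.5) / (3 * 4.9) = 0.59
Cpl = (45.5 - 39.5) / (3 * 4.9) = 0.41
Cpk = min(0.59, 0.41) = 0.41

0.41


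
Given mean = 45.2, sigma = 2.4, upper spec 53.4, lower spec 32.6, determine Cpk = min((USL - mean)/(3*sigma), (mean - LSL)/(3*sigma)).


Cpu = (53.4 - 45.2) / (3 * 2.4) = 1.14
Cpl = (45.2 - 32.6) / (3 * 2.4) = 1.75
Cpk = min(1.14, 1.75) = 1.14

1.14


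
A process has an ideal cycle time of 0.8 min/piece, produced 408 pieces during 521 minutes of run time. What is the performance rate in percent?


Formula: Performance = (Ideal CT * Total Count) / Run Time * 100
Ideal output time = 0.8 * 408 = 326.4 min
Performance = 326.4 / 521 * 100 = 62.6%

62.6%


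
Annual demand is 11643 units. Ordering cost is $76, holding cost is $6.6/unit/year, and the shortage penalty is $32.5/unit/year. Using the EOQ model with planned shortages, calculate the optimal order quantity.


Formula: EOQ* = sqrt(2DS/H) * sqrt((H+P)/P)
Base EOQ = sqrt(2*11643*76/6.6) = 517.82 units
Correction = sqrt((6.6+32.5)/32.5) = 1.09685
EOQ* = 517.82 * 1.09685 = 568.0 units

568.0 units


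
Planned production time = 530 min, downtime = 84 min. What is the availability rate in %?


Formula: Availability = (Planned Time - Downtime) / Planned Time * 100
Uptime = 530 - 84 = 446 min
Availability = 446 / 530 * 100 = 84.2%

84.2%


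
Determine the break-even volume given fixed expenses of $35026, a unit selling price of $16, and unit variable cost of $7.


Formula: BEQ = Fixed Costs / (Price - Variable Cost)
Contribution margin = $16 - $7 = $9/unit
BEQ = ceil($35026 / $9/unit) = ceil(3891.78) = 3892 units

3892 units


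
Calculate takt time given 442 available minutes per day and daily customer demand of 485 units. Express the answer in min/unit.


Formula: Takt Time = Available Production Time / Customer Demand
Takt = 442 min/day / 485 units/day
Takt = 0.91 min/unit

0.91 min/unit


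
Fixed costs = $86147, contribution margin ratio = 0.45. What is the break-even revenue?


Formula: BER = Fixed Costs / Contribution Margin Ratio
BER = $86147 / 0.45
BER = $191437.78 (to the nearest cent)

$191437.78


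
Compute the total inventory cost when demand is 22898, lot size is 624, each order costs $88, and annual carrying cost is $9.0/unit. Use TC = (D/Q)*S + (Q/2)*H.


TC = 22898/624 * 88 + 624/2 * 9.0

$6037.21


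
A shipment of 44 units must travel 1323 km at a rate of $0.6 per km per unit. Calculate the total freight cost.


TC = dist * cost * units = 1323 * 0.6 * 44 = $34927.20

$34927.20


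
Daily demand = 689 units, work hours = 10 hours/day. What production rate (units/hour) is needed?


Formula: Production Rate = Daily Demand / Available Hours
Rate = 689 units/day / 10 hours/day
Rate = 68.9 units/hour

68.9 units/hour


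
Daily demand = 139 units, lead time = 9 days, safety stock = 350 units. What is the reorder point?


Formula: ROP = (Daily Demand * Lead Time) + Safety Stock
Demand during lead time = 139 * 9 = 1251 units
ROP = 1251 + 350 = 1601 units

1601 units


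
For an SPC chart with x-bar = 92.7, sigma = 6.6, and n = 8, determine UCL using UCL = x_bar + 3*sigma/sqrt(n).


UCL = 92.7 + 3 * 6.6 / sqrt(8)

99.7


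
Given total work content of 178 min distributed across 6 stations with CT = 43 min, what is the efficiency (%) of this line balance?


Formula: Efficiency = Sum of Task Times / (N_stations * CT) * 100
Total station capacity = 6 stations * 43 min = 258 min
Efficiency = 178 / 258 * 100 = 69.0%

69.0%


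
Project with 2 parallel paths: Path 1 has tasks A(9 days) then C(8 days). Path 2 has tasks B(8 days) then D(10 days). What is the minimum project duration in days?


Path 1 = 9 + 8 = 17 days
Path 2 = 8 + 10 = 18 days
Duration = max(17, 18) = 18 days

18 days


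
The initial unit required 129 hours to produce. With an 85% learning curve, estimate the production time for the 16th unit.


Formula: T_n = T_1 * (learning_rate)^(log2(n)) where learning_rate = rate/100
Doublings = log2(16) = 4
T_n = 129 * 0.85^4
T_n = 129 * 0.522 = 67.3 hours

67.3 hours


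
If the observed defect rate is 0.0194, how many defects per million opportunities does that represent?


DPMO = defect_rate * 1000000 = 0.0194 * 1000000

19400


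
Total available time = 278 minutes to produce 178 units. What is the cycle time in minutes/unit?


Formula: CT = Available Time / Number of Units
CT = 278 min / 178 units
CT = 1.56 min/unit

1.56 min/unit


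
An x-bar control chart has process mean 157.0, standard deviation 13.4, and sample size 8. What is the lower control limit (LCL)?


LCL = 157.0 - 3 * 13.4 / sqrt(8)

142.79


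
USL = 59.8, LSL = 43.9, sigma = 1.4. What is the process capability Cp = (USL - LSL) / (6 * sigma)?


Cp = (59.8 - 43.9) / (6 * 1.4)

1.89


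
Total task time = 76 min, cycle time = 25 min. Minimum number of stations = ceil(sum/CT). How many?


Formula: N_min = ceil(Sum of Task Times / Cycle Time)
N_min = ceil(76 min / 25 min) = ceil(3.04)
N_min = 4 stations

4


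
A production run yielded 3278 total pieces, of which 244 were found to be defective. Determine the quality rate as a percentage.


Formula: Quality Rate = Good Pieces / Total Pieces * 100
Good pieces = 3278 - 244 = 3034
QR = 3034 / 3278 * 100 = 92.6%

92.6%


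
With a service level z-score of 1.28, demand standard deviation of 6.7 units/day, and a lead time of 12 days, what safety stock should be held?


Formula: SS = z * sigma_d * sqrt(LT)
sqrt(LT) = sqrt(12) = 3.4641
SS = 1.28 * 6.7 * 3.4641
SS = 29.7 units

29.7 units


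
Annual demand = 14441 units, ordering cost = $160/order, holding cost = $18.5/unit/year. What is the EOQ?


Formula: EOQ = sqrt(2 * D * S / H)
Numerator: 2 * 14441 * 160 = 4621120
2DS/H = 4621120 / 18.5 = 249790.3
EOQ = sqrt(249790.3) = 499.8 units

499.8 units


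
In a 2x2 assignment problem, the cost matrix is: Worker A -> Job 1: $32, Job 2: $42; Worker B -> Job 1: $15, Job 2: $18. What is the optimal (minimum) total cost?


Option 1: A->1 + B->2 = $32 + $18 = $50
Option 2: A->2 + B->1 = $42 + $15 = $57
Min cost = min($50, $57) = $50

$50


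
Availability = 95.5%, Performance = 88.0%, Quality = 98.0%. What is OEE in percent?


Formula: OEE = Availability * Performance * Quality / 10000
A * P = 95.5% * 88.0% / 100 = 84.04%
OEE = 84.04% * 98.0% / 100 = 82.4%

82.4%


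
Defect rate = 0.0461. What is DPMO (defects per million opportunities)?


DPMO = defect_rate * 1000000 = 0.0461 * 1000000

46100


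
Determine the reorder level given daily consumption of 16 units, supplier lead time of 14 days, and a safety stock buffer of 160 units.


Formula: ROP = (Daily Demand * Lead Time) + Safety Stock
Demand during lead time = 16 * 14 = 224 units
ROP = 224 + 160 = 384 units

384 units


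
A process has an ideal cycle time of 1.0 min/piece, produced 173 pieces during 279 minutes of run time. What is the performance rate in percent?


Formula: Performance = (Ideal CT * Total Count) / Run Time * 100
Ideal output time = 1.0 * 173 = 173.0 min
Performance = 173.0 / 279 * 100 = 62.0%

62.0%


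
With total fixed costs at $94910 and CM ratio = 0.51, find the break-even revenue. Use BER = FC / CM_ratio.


Formula: BER = Fixed Costs / Contribution Margin Ratio
BER = $94910 / 0.51
BER = $186098.04 (to the nearest cent)

$186098.04


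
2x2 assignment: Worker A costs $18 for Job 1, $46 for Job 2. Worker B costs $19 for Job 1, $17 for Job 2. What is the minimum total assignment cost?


Option 1: A->1 + B->2 = $18 + $17 = $35
Option 2: A->2 + B->1 = $46 + $19 = $65
Min cost = min($35, $65) = $35

$35


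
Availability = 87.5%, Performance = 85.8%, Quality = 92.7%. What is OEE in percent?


Formula: OEE = Availability * Performance * Quality / 10000
A * P = 87.5% * 85.8% / 100 = 75.08%
OEE = 75.08% * 92.7% / 100 = 69.6%

69.6%


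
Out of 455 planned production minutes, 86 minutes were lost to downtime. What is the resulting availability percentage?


Formula: Availability = (Planned Time - Downtime) / Planned Time * 100
Uptime = 455 - 86 = 369 min
Availability = 369 / 455 * 100 = 81.1%

81.1%


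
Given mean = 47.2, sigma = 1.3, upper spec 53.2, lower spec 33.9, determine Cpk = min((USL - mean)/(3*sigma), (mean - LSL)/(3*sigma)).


Cpu = (53.2 - 47.2) / (3 * 1.3) = 1.54
Cpl = (47.2 - 33.9) / (3 * 1.3) = 3.41
Cpk = min(1.54, 3.41) = 1.54

1.54


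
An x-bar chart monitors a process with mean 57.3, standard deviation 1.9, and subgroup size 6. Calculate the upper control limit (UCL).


UCL = 57.3 + 3 * 1.9 / sqrt(6)

59.63


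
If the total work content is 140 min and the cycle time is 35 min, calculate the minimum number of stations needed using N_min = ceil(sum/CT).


Formula: N_min = ceil(Sum of Task Times / Cycle Time)
N_min = ceil(140 min / 35 min) = ceil(4.0)
N_min = 4 stations

4


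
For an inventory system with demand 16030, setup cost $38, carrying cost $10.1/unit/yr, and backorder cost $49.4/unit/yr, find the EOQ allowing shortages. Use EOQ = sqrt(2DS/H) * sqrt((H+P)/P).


Formula: EOQ* = sqrt(2DS/H) * sqrt((H+P)/P)
Base EOQ = sqrt(2*16030*38/10.1) = 347.31 units
Correction = sqrt((10.1+49.4)/49.4) = 1.09748
EOQ* = 347.31 * 1.09748 = 381.2 units

381.2 units


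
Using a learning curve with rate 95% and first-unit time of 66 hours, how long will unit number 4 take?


Formula: T_n = T_1 * (learning_rate)^(log2(n)) where learning_rate = rate/100
Doublings = log2(4) = 2
T_n = 66 * 0.95^2
T_n = 66 * 0.9025 = 59.6 hours

59.6 hours


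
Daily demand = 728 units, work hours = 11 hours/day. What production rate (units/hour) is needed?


Formula: Production Rate = Daily Demand / Available Hours
Rate = 728 units/day / 11 hours/day
Rate = 66.2 units/hour

66.2 units/hour


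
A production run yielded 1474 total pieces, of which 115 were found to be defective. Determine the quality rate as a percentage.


Formula: Quality Rate = Good Pieces / Total Pieces * 100
Good pieces = 1474 - 115 = 1359
QR = 1359 / 1474 * 100 = 92.2%

92.2%


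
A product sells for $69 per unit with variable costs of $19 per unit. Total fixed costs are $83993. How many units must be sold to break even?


Formula: BEQ = Fixed Costs / (Price - Variable Cost)
Contribution margin = $69 - $19 = $50/unit
BEQ = ceil($83993 / $50/unit) = ceil(1679.86) = 1680 units

1680 units


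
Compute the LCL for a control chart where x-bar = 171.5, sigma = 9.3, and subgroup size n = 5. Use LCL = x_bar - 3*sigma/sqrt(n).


LCL = 171.5 - 3 * 9.3 / sqrt(5)

159.02


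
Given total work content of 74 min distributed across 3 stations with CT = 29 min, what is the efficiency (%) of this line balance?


Formula: Efficiency = Sum of Task Times / (N_stations * CT) * 100
Total station capacity = 3 stations * 29 min = 87 min
Efficiency = 74 / 87 * 100 = 85.1%

85.1%


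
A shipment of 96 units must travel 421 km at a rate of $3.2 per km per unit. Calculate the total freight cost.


TC = dist * cost * units = 421 * 3.2 * 96 = $129331.20

$129331.20


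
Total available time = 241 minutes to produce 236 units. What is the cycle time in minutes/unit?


Formula: CT = Available Time / Number of Units
CT = 241 min / 236 units
CT = 1.02 min/unit

1.02 min/unit


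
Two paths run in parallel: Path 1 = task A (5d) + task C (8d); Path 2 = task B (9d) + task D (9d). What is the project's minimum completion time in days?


Path 1 = 5 + 8 = 13 days
Path 2 = 9 + 9 = 18 days
Duration = max(13, 18) = 18 days

18 days


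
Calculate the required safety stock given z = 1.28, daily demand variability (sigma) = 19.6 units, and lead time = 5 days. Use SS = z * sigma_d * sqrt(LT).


Formula: SS = z * sigma_d * sqrt(LT)
sqrt(LT) = sqrt(5) = 2.2361
SS = 1.28 * 19.6 * 2.2361
SS = 56.1 units

56.1 units


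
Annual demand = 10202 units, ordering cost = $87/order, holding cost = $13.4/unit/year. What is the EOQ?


Formula: EOQ = sqrt(2 * D * S / H)
Numerator: 2 * 10202 * 87 = 1775148
2DS/H = 1775148 / 13.4 = 132473.7
EOQ = sqrt(132473.7) = 364.0 units

364.0 units


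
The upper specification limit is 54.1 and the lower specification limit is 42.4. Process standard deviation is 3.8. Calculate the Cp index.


Cp = (54.1 - 42.4) / (6 * 3.8)

0.51


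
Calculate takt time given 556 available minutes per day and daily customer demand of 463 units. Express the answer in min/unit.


Formula: Takt Time = Available Production Time / Customer Demand
Takt = 556 min/day / 463 units/day
Takt = 1.2 min/unit

1.2 min/unit


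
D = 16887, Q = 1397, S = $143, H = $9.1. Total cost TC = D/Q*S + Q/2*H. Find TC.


TC = 16887/1397 * 143 + 1397/2 * 9.1

$8084.94


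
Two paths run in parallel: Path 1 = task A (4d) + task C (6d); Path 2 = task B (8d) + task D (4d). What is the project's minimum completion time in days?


Path 1 = 4 + 6 = 10 days
Path 2 = 8 + 4 = 12 days
Duration = max(10, 12) = 12 days

12 days


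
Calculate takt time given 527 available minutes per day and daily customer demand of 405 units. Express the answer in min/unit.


Formula: Takt Time = Available Production Time / Customer Demand
Takt = 527 min/day / 405 units/day
Takt = 1.3 min/unit

1.3 min/unit


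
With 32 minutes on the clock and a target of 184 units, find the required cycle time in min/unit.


Formula: CT = Available Time / Number of Units
CT = 32 min / 184 units
CT = 0.17 min/unit

0.17 min/unit


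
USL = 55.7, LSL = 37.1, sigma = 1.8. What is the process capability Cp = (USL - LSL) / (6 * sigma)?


Cp = (55.7 - 37.1) / (6 * 1.8)

1.72


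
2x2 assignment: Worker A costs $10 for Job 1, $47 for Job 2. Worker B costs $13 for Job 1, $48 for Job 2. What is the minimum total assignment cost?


Option 1: A->1 + B->2 = $10 + $48 = $58
Option 2: A->2 + B->1 = $47 + $13 = $60
Min cost = min($58, $60) = $58

$58


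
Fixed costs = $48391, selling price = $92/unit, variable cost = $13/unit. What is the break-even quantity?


Formula: BEQ = Fixed Costs / (Price - Variable Cost)
Contribution margin = $92 - $13 = $79/unit
BEQ = ceil($48391 / $79/unit) = ceil(612.54) = 613 units

613 units


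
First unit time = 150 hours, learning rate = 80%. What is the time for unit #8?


Formula: T_n = T_1 * (learning_rate)^(log2(n)) where learning_rate = rate/100
Doublings = log2(8) = 3
T_n = 150 * 0.8^3
T_n = 150 * 0.512 = 76.8 hours

76.8 hours


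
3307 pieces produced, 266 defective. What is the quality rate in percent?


Formula: Quality Rate = Good Pieces / Total Pieces * 100
Good pieces = 3307 - 266 = 3041
QR = 3041 / 3307 * 100 = 92.0%

92.0%


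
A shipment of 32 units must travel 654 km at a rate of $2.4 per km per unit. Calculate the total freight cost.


TC = dist * cost * units = 654 * 2.4 * 32 = $50227.20

$50227.20


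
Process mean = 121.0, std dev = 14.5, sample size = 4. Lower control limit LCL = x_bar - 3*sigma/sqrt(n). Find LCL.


LCL = 121.0 - 3 * 14.5 / sqrt(4)

99.25


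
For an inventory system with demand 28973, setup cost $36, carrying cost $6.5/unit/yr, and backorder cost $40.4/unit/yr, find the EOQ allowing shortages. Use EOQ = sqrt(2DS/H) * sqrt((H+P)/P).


Formula: EOQ* = sqrt(2DS/H) * sqrt((H+P)/P)
Base EOQ = sqrt(2*28973*36/6.5) = 566.51 units
Correction = sqrt((6.5+40.4)/40.4) = 1.07745
EOQ* = 566.51 * 1.07745 = 610.4 units

610.4 units


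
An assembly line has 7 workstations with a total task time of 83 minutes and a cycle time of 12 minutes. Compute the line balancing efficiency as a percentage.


Formula: Efficiency = Sum of Task Times / (N_stations * CT) * 100
Total station capacity = 7 stations * 12 min = 84 min
Efficiency = 83 / 84 * 100 = 98.8%

98.8%


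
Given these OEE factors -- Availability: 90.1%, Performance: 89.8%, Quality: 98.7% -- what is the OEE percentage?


Formula: OEE = Availability * Performance * Quality / 10000
A * P = 90.1% * 89.8% / 100 = 80.91%
OEE = 80.91% * 98.7% / 100 = 79.9%

79.9%


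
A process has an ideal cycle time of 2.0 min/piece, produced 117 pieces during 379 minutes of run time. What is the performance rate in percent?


Formula: Performance = (Ideal CT * Total Count) / Run Time * 100
Ideal output time = 2.0 * 117 = 234.0 min
Performance = 234.0 / 379 * 100 = 61.7%

61.7%


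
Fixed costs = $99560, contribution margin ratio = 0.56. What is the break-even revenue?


Formula: BER = Fixed Costs / Contribution Margin Ratio
BER = $99560 / 0.56
BER = $177785.71 (to the nearest cent)

$177785.71


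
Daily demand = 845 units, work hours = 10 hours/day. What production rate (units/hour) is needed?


Formula: Production Rate = Daily Demand / Available Hours
Rate = 845 units/day / 10 hours/day
Rate = 84.5 units/hour

84.5 units/hour


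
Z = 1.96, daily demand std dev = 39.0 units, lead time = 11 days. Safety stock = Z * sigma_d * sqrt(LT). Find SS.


Formula: SS = z * sigma_d * sqrt(LT)
sqrt(LT) = sqrt(11) = 3.3166
SS = 1.96 * 39.0 * 3.3166
SS = 253.5 units

253.5 units


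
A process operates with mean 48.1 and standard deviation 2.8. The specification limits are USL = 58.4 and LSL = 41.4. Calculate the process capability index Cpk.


Cpu = (58.4 - 48.1) / (3 * 2.8) = 1.23
Cpl = (48.1 - 41.4) / (3 * 2.8) = 0.8
Cpk = min(1.23, 0.8) = 0.8

0.8


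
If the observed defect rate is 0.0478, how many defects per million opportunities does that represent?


DPMO = defect_rate * 1000000 = 0.0478 * 1000000

47800


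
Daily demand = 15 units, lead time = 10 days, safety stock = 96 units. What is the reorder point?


Formula: ROP = (Daily Demand * Lead Time) + Safety Stock
Demand during lead time = 15 * 10 = 150 units
ROP = 150 + 96 = 246 units

246 units


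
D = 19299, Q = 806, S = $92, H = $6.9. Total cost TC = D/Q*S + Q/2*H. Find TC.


TC = 19299/806 * 92 + 806/2 * 6.9

$4983.56


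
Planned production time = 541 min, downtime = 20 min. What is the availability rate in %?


Formula: Availability = (Planned Time - Downtime) / Planned Time * 100
Uptime = 541 - 20 = 521 min
Availability = 521 / 541 * 100 = 96.3%

96.3%


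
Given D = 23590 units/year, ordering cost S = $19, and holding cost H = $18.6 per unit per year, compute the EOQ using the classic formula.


Formula: EOQ = sqrt(2 * D * S / H)
Numerator: 2 * 23590 * 19 = 896420
2DS/H = 896420 / 18.6 = 48194.6
EOQ = sqrt(48194.6) = 219.5 units

219.5 units


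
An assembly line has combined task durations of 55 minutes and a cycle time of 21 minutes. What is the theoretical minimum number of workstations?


Formula: N_min = ceil(Sum of Task Times / Cycle Time)
N_min = ceil(55 min / 21 min) = ceil(2.619)
N_min = 3 stations

3


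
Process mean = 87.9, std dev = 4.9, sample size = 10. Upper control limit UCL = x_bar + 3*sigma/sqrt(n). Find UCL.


UCL = 87.9 + 3 * 4.9 / sqrt(10)

92.55


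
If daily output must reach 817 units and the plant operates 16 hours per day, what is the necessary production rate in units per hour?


Formula: Production Rate = Daily Demand / Available Hours
Rate = 817 units/day / 16 hours/day
Rate = 51.1 units/hour

51.1 units/hour


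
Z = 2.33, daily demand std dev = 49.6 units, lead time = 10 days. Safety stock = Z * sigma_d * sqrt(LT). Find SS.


Formula: SS = z * sigma_d * sqrt(LT)
sqrt(LT) = sqrt(10) = 3.1623
SS = 2.33 * 49.6 * 3.1623
SS = 365.5 units

365.5 units


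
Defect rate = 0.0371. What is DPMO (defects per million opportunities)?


DPMO = defect_rate * 1000000 = 0.0371 * 1000000

37100


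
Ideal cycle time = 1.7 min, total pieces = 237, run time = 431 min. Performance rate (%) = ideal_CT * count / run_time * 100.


Formula: Performance = (Ideal CT * Total Count) / Run Time * 100
Ideal output time = 1.7 * 237 = 402.9 min
Performance = 402.9 / 431 * 100 = 93.5%

93.5%


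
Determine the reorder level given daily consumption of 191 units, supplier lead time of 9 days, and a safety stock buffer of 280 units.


Formula: ROP = (Daily Demand * Lead Time) + Safety Stock
Demand during lead time = 191 * 9 = 1719 units
ROP = 1719 + 280 = 1999 units

1999 units


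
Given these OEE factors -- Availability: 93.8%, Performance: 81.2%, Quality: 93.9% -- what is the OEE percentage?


Formula: OEE = Availability * Performance * Quality / 10000
A * P = 93.8% * 81.2% / 100 = 76.17%
OEE = 76.17% * 93.9% / 100 = 71.5%

71.5%


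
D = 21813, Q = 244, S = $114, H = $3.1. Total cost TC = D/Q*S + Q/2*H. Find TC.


TC = 21813/244 * 114 + 244/2 * 3.1

$10569.52


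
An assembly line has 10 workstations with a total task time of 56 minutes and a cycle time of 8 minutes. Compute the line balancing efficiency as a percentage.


Formula: Efficiency = Sum of Task Times / (N_stations * CT) * 100
Total station capacity = 10 stations * 8 min = 80 min
Efficiency = 56 / 80 * 100 = 70.0%

70.0%


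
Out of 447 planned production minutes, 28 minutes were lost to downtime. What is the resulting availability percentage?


Formula: Availability = (Planned Time - Downtime) / Planned Time * 100
Uptime = 447 - 28 = 419 min
Availability = 419 / 447 * 100 = 93.7%

93.7%


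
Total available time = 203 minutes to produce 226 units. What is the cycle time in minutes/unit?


Formula: CT = Available Time / Number of Units
CT = 203 min / 226 units
CT = 0.9 min/unit

0.9 min/unit


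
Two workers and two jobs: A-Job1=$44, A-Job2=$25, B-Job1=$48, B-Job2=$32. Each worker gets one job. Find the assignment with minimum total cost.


Option 1: A->1 + B->2 = $44 + $32 = $76
Option 2: A->2 + B->1 = $25 + $48 = $73
Min cost = min($76, $73) = $73

$73


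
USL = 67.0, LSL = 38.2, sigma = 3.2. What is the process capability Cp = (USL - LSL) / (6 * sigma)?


Cp = (67.0 - 38.2) / (6 * 3.2)

1.5


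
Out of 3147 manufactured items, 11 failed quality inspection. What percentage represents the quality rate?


Formula: Quality Rate = Good Pieces / Total Pieces * 100
Good pieces = 3147 - 11 = 3136
QR = 3136 / 3147 * 100 = 99.7%

99.7%


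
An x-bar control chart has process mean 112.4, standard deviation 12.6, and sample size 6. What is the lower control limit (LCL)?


LCL = 112.4 - 3 * 12.6 / sqrt(6)

96.97


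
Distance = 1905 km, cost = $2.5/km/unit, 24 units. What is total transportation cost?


TC = dist * cost * units = 1905 * 2.5 * 24 = $114300.00

$114300.00


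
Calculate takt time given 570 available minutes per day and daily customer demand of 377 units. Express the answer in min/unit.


Formula: Takt Time = Available Production Time / Customer Demand
Takt = 570 min/day / 377 units/day
Takt = 1.51 min/unit

1.51 min/unit


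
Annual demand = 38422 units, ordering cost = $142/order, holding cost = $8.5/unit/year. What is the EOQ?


Formula: EOQ = sqrt(2 * D * S / H)
Numerator: 2 * 38422 * 142 = 10911848
2DS/H = 10911848 / 8.5 = 1283746.8
EOQ = sqrt(1283746.8) = 1133.0 units

1133.0 units


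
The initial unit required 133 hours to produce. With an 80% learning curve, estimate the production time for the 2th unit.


Formula: T_n = T_1 * (learning_rate)^(log2(n)) where learning_rate = rate/100
Doublings = log2(2) = 1
T_n = 133 * 0.8^1
T_n = 133 * 0.8 = 106.4 hours

106.4 hours


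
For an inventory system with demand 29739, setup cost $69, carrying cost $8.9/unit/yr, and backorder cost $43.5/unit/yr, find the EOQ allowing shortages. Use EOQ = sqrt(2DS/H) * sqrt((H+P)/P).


Formula: EOQ* = sqrt(2DS/H) * sqrt((H+P)/P)
Base EOQ = sqrt(2*29739*69/8.9) = 679.06 units
Correction = sqrt((8.9+43.5)/43.5) = 1.09754
EOQ* = 679.06 * 1.09754 = 745.3 units

745.3 units


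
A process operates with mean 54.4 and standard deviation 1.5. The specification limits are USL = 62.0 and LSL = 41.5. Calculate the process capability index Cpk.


Cpu = (62.0 - 54.4) / (3 * 1.5) = 1.69
Cpl = (54.4 - 41.5) / (3 * 1.5) = 2.87
Cpk = min(1.69, 2.87) = 1.69

1.69


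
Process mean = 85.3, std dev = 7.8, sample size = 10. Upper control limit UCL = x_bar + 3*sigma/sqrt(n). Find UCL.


UCL = 85.3 + 3 * 7.8 / sqrt(10)

92.7


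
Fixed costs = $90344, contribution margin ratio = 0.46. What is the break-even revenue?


Formula: BER = Fixed Costs / Contribution Margin Ratio
BER = $90344 / 0.46
BER = $196400.00 (to the nearest cent)

$196400.00


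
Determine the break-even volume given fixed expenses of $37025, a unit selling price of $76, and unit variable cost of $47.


Formula: BEQ = Fixed Costs / (Price - Variable Cost)
Contribution margin = $76 - $47 = $29/unit
BEQ = ceil($37025 / $29/unit) = ceil(1276.72) = 1277 units

1277 units


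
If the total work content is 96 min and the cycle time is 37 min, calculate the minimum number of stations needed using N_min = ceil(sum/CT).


Formula: N_min = ceil(Sum of Task Times / Cycle Time)
N_min = ceil(96 min / 37 min) = ceil(2.5946)
N_min = 3 stations

3


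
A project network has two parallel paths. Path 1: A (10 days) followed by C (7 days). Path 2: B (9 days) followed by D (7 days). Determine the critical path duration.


Path 1 = 10 + 7 = 17 days
Path 2 = 9 + 7 = 16 days
Duration = max(17, 16) = 17 days

17 days


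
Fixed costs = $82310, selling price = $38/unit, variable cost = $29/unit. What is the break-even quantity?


Formula: BEQ = Fixed Costs / (Price - Variable Cost)
Contribution margin = $38 - $29 = $9/unit
BEQ = ceil($82310 / $9/unit) = ceil(9145.56) = 9146 units

9146 units


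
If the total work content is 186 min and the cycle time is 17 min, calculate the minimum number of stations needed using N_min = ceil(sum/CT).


Formula: N_min = ceil(Sum of Task Times / Cycle Time)
N_min = ceil(186 min / 17 min) = ceil(10.9412)
N_min = 11 stations

11


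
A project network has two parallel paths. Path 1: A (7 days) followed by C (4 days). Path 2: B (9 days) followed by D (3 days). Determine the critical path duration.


Path 1 = 7 + 4 = 11 days
Path 2 = 9 + 3 = 12 days
Duration = max(11, 12) = 12 days

12 days


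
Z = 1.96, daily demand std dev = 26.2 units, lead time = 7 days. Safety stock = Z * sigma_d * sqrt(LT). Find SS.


Formula: SS = z * sigma_d * sqrt(LT)
sqrt(LT) = sqrt(7) = 2.6458
SS = 1.96 * 26.2 * 2.6458
SS = 135.9 units

135.9 units


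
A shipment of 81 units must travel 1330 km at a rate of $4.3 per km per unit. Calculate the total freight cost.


TC = dist * cost * units = 1330 * 4.3 * 81 = $463239.00

$463239.00


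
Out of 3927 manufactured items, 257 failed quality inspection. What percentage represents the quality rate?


Formula: Quality Rate = Good Pieces / Total Pieces * 100
Good pieces = 3927 - 257 = 3670
QR = 3670 / 3927 * 100 = 93.5%

93.5%


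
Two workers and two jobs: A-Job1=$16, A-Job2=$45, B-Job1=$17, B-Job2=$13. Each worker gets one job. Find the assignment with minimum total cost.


Option 1: A->1 + B->2 = $16 + $13 = $29
Option 2: A->2 + B->1 = $45 + $17 = $62
Min cost = min($29, $62) = $29

$29


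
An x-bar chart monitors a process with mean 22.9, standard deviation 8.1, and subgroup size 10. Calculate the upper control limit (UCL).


UCL = 22.9 + 3 * 8.1 / sqrt(10)

30.58


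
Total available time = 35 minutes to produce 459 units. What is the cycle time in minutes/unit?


Formula: CT = Available Time / Number of Units
CT = 35 min / 459 units
CT = 0.08 min/unit

0.08 min/unit


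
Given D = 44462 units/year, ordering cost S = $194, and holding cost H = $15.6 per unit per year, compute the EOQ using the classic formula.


Formula: EOQ = sqrt(2 * D * S / H)
Numerator: 2 * 44462 * 194 = 17251256
2DS/H = 17251256 / 15.6 = 1105849.7
EOQ = sqrt(1105849.7) = 1051.6 units

1051.6 units


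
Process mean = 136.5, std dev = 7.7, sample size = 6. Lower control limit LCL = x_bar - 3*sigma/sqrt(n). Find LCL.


LCL = 136.5 - 3 * 7.7 / sqrt(6)

127.07


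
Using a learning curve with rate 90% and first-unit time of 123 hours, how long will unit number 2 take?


Formula: T_n = T_1 * (learning_rate)^(log2(n)) where learning_rate = rate/100
Doublings = log2(2) = 1
T_n = 123 * 0.9^1
T_n = 123 * 0.9 = 110.7 hours

110.7 hours


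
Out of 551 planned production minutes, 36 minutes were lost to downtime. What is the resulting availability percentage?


Formula: Availability = (Planned Time - Downtime) / Planned Time * 100
Uptime = 551 - 36 = 515 min
Availability = 515 / 551 * 100 = 93.5%

93.5%


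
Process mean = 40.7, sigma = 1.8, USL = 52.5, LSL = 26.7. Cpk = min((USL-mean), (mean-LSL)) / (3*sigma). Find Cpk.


Cpu = (52.5 - 40.7) / (3 * 1.8) = 2.19
Cpl = (40.7 - 26.7) / (3 * 1.8) = 2.59
Cpk = min(2.19, 2.59) = 2.19

2.19


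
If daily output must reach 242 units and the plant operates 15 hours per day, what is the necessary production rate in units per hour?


Formula: Production Rate = Daily Demand / Available Hours
Rate = 242 units/day / 15 hours/day
Rate = 16.1 units/hour

16.1 units/hour


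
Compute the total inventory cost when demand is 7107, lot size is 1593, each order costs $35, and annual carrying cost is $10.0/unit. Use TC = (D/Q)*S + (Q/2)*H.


TC = 7107/1593 * 35 + 1593/2 * 10.0

$8121.15


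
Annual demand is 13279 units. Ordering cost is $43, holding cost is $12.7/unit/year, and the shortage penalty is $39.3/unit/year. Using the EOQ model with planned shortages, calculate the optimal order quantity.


Formula: EOQ* = sqrt(2DS/H) * sqrt((H+P)/P)
Base EOQ = sqrt(2*13279*43/12.7) = 299.87 units
Correction = sqrt((12.7+39.3)/39.3) = 1.15028
EOQ* = 299.87 * 1.15028 = 344.9 units

344.9 units


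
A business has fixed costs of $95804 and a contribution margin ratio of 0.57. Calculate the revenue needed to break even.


Formula: BER = Fixed Costs / Contribution Margin Ratio
BER = $95804 / 0.57
BER = $168077.19 (to the nearest cent)

$168077.19


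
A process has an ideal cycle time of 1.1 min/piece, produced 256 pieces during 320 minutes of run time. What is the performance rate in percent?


Formula: Performance = (Ideal CT * Total Count) / Run Time * 100
Ideal output time = 1.1 * 256 = 281.6 min
Performance = 281.6 / 320 * 100 = 88.0%

88.0%


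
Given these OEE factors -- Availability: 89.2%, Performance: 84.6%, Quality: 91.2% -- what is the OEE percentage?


Formula: OEE = Availability * Performance * Quality / 10000
A * P = 89.2% * 84.6% / 100 = 75.46%
OEE = 75.46% * 91.2% / 100 = 68.8%

68.8%


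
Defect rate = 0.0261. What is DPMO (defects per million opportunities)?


DPMO = defect_rate * 1000000 = 0.0261 * 1000000

26100


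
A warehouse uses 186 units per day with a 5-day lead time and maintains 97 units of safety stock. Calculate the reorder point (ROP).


Formula: ROP = (Daily Demand * Lead Time) + Safety Stock
Demand during lead time = 186 * 5 = 930 units
ROP = 930 + 97 = 1027 units

1027 units


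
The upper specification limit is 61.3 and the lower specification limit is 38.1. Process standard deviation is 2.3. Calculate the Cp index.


Cp = (61.3 - 38.1) / (6 * 2.3)

1.68


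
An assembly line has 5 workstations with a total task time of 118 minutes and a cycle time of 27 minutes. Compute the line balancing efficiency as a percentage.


Formula: Efficiency = Sum of Task Times / (N_stations * CT) * 100
Total station capacity = 5 stations * 27 min = 135 min
Efficiency = 118 / 135 * 100 = 87.4%

87.4%


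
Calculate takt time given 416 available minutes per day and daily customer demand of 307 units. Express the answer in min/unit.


Formula: Takt Time = Available Production Time / Customer Demand
Takt = 416 min/day / 307 units/day
Takt = 1.36 min/unit

1.36 min/unit


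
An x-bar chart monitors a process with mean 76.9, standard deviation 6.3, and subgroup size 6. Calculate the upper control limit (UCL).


UCL = 76.9 + 3 * 6.3 / sqrt(6)

84.62


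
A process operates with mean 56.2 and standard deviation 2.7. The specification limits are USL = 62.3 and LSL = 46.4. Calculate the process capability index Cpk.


Cpu = (62.3 - 56.2) / (3 * 2.7) = 0.75
Cpl = (56.2 - 46.4) / (3 * 2.7) = 1.21
Cpk = min(0.75, 1.21) = 0.75

0.75


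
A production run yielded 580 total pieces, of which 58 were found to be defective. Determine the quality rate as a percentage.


Formula: Quality Rate = Good Pieces / Total Pieces * 100
Good pieces = 580 - 58 = 522
QR = 522 / 580 * 100 = 90.0%

90.0%


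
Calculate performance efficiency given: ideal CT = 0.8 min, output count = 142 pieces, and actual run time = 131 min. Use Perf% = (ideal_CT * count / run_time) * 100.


Formula: Performance = (Ideal CT * Total Count) / Run Time * 100
Ideal output time = 0.8 * 142 = 113.6 min
Performance = 113.6 / 131 * 100 = 86.7%

86.7%


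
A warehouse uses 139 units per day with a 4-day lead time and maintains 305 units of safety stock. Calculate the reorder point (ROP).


Formula: ROP = (Daily Demand * Lead Time) + Safety Stock
Demand during lead time = 139 * 4 = 556 units
ROP = 556 + 305 = 861 units

861 units


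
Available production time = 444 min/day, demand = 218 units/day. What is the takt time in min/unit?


Formula: Takt Time = Available Production Time / Customer Demand
Takt = 444 min/day / 218 units/day
Takt = 2.04 min/unit

2.04 min/unit


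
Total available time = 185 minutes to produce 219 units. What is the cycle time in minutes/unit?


Formula: CT = Available Time / Number of Units
CT = 185 min / 219 units
CT = 0.84 min/unit

0.84 min/unit


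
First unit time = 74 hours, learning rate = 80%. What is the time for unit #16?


Formula: T_n = T_1 * (learning_rate)^(log2(n)) where learning_rate = rate/100
Doublings = log2(16) = 4
T_n = 74 * 0.8^4
T_n = 74 * 0.4096 = 30.3 hours

30.3 hours


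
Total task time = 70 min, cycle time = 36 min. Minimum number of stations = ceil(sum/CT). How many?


Formula: N_min = ceil(Sum of Task Times / Cycle Time)
N_min = ceil(70 min / 36 min) = ceil(1.9444)
N_min = 2 stations

2


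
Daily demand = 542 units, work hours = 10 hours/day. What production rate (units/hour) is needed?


Formula: Production Rate = Daily Demand / Available Hours
Rate = 542 units/day / 10 hours/day
Rate = 54.2 units/hour

54.2 units/hour


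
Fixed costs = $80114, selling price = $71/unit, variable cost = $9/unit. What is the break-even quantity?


Formula: BEQ = Fixed Costs / (Price - Variable Cost)
Contribution margin = $71 - $9 = $62/unit
BEQ = ceil($80114 / $62/unit) = ceil(1292.16) = 1293 units

1293 units


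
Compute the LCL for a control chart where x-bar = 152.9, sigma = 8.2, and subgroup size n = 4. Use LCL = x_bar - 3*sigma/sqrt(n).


LCL = 152.9 - 3 * 8.2 / sqrt(4)

140.6


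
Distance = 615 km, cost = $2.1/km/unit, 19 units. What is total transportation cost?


TC = dist * cost * units = 615 * 2.1 * 19 = $24538.50

$24538.50


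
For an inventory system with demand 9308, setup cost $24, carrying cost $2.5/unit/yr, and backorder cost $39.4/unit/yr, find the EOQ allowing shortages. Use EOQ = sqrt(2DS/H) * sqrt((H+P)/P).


Formula: EOQ* = sqrt(2DS/H) * sqrt((H+P)/P)
Base EOQ = sqrt(2*9308*24/2.5) = 422.75 units
Correction = sqrt((2.5+39.4)/39.4) = 1.03124
EOQ* = 422.75 * 1.03124 = 436.0 units

436.0 units


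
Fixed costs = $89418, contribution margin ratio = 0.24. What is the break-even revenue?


Formula: BER = Fixed Costs / Contribution Margin Ratio
BER = $89418 / 0.24
BER = $372575.00 (to the nearest cent)

$372575.00


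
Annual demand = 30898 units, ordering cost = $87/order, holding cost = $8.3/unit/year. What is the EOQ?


Formula: EOQ = sqrt(2 * D * S / H)
Numerator: 2 * 30898 * 87 = 5376252
2DS/H = 5376252 / 8.3 = 647741.2
EOQ = sqrt(647741.2) = 804.8 units

804.8 units


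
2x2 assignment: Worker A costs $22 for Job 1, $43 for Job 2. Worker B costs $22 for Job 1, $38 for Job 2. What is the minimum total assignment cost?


Option 1: A->1 + B->2 = $22 + $38 = $60
Option 2: A->2 + B->1 = $43 + $22 = $65
Min cost = min($60, $65) = $60

$60


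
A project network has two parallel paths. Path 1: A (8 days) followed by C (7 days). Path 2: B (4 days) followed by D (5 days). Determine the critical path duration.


Path 1 = 8 + 7 = 15 days
Path 2 = 4 + 5 = 9 days
Duration = max(15, 9) = 15 days

15 days


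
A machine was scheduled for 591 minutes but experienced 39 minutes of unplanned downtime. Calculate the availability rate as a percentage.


Formula: Availability = (Planned Time - Downtime) / Planned Time * 100
Uptime = 591 - 39 = 552 min
Availability = 552 / 591 * 100 = 93.4%

93.4%


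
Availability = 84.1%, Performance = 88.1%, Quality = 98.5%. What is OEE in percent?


Formula: OEE = Availability * Performance * Quality / 10000
A * P = 84.1% * 88.1% / 100 = 74.09%
OEE = 74.09% * 98.5% / 100 = 73.0%

73.0%


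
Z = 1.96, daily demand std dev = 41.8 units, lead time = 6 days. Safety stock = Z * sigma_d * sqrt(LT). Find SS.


Formula: SS = z * sigma_d * sqrt(LT)
sqrt(LT) = sqrt(6) = 2.4495
SS = 1.96 * 41.8 * 2.4495
SS = 200.7 units

200.7 units


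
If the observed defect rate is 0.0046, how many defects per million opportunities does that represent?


DPMO = defect_rate * 1000000 = 0.0046 * 1000000

4600


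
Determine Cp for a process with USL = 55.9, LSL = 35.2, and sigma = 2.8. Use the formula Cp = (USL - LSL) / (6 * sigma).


Cp = (55.9 - 35.2) / (6 * 2.8)

1.23


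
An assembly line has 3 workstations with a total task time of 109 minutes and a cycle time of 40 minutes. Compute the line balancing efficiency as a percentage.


Formula: Efficiency = Sum of Task Times / (N_stations * CT) * 100
Total station capacity = 3 stations * 40 min = 120 min
Efficiency = 109 / 120 * 100 = 90.8%

90.8%


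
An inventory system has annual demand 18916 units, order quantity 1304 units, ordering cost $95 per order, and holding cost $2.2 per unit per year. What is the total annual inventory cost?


TC = 18916/1304 * 95 + 1304/2 * 2.2

$2812.48


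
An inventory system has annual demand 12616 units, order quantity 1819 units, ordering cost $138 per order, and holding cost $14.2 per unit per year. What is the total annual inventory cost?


TC = 12616/1819 * 138 + 1819/2 * 14.2

$13872.02


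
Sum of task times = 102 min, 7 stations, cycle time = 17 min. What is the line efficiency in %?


Formula: Efficiency = Sum of Task Times / (N_stations * CT) * 100
Total station capacity = 7 stations * 17 min = 119 min
Efficiency = 102 / 119 * 100 = 85.7%

85.7%


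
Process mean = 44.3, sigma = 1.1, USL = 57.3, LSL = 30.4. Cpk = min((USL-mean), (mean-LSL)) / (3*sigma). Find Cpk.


Cpu = (57.3 - 44.3) / (3 * 1.1) = 3.94
Cpl = (44.3 - 30.4) / (3 * 1.1) = 4.21
Cpk = min(3.94, 4.21) = 3.94

3.94


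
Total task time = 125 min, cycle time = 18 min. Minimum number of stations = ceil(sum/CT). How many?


Formula: N_min = ceil(Sum of Task Times / Cycle Time)
N_min = ceil(125 min / 18 min) = ceil(6.9444)
N_min = 7 stations

7


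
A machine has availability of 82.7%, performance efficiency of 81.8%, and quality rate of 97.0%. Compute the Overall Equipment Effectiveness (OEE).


Formula: OEE = Availability * Performance * Quality / 10000
A * P = 82.7% * 81.8% / 100 = 67.65%
OEE = 67.65% * 97.0% / 100 = 65.6%

65.6%


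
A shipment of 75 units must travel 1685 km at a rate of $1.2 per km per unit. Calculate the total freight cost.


TC = dist * cost * units = 1685 * 1.2 * 75 = $151650.00

$151650.00
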